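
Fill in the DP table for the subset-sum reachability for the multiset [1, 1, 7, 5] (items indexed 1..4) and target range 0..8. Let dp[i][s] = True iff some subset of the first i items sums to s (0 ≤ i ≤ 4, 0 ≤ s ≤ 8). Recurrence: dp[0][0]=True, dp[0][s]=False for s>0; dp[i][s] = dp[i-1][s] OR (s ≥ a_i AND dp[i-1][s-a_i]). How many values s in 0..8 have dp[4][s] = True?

7

i\s   0   1   2   3   4   5   6   7   8
  0   T   F   F   F   F   F   F   F   F
  1   T   T   F   F   F   F   F   F   F
  2   T   T   T   F   F   F   F   F   F
  3   T   T   T   F   F   F   F   T   T
  4   T   T   T   F   F   T   T   T   T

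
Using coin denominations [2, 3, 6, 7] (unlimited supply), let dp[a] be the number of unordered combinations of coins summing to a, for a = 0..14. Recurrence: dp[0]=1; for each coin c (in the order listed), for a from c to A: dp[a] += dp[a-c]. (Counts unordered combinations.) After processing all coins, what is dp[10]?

after  coin     0     1     2     3     4     5     6     7     8     9    10    11    12    13    14
          2     1     0     1     0     1     0     1     0     1     0     1     0     1     0     1
          3     1     0     1     1     1     1     2     1     2     2     2     2     3     2     3
          6     1     0     1     1     1     1     3     1     3     3     3     3     6     3     6
          7     1     0     1     1     1     1     3     2     3     4     4     4     7     6     8

4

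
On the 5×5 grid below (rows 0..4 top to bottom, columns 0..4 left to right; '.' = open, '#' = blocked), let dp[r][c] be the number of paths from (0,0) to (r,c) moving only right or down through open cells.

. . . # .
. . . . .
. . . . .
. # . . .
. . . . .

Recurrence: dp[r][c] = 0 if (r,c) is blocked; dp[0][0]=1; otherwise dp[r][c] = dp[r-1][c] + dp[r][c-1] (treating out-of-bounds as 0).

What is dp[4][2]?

7

r\c   0   1   2   3   4
  0   1   1   1   0   0
  1   1   2   3   3   3
  2   1   3   6   9  12
  3   1   0   6  15  27
  4   1   1   7  22  49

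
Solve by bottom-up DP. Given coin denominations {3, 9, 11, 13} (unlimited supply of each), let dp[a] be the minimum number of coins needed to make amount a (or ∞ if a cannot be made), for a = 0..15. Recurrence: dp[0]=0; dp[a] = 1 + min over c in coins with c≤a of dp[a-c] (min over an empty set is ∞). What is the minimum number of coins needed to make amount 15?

3

 a  0  1  2  3  4  5  6  7  8  9 10 11 12 13 14 15
dp  0  -  -  1  -  -  2  -  -  1  -  1  2  1  2  3
(- denotes ∞ / unreachable)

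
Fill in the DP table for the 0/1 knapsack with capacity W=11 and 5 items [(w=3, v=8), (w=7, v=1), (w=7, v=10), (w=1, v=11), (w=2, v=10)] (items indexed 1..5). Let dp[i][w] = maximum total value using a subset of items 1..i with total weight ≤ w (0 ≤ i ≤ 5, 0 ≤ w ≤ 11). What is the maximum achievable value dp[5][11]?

31

i\w   0   1   2   3   4   5   6   7   8   9  10  11
  0   0   0   0   0   0   0   0   0   0   0   0   0
  1   0   0   0   8   8   8   8   8   8   8   8   8
  2   0   0   0   8   8   8   8   8   8   8   9   9
  3   0   0   0   8   8   8   8  10  10  10  18  18
  4   0  11  11  11  19  19  19  19  21  21  21  29
  5   0  11  11  21  21  21  29  29  29  29  31  31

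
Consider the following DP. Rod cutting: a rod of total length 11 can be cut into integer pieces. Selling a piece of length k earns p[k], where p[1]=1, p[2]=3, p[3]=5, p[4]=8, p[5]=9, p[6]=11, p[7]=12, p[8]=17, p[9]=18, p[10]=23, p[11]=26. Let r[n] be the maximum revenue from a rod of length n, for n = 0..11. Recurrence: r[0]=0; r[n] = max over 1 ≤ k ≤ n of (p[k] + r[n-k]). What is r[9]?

   n    0    1    2    3    4    5    6    7    8    9   10   11
r[n]    0    1    3    5    8    9   11   13   17   18   23   26

18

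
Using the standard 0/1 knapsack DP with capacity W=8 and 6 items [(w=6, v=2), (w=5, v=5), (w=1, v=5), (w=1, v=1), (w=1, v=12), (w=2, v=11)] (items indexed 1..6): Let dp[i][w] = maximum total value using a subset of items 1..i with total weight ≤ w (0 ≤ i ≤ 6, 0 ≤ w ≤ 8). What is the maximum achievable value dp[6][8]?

29

i\w   0   1   2   3   4   5   6   7   8
  0   0   0   0   0   0   0   0   0   0
  1   0   0   0   0   0   0   2   2   2
  2   0   0   0   0   0   5   5   5   5
  3   0   5   5   5   5   5  10  10  10
  4   0   5   6   6   6   6  10  11  11
  5   0  12  17  18  18  18  18  22  23
  6   0  12  17  23  28  29  29  29  29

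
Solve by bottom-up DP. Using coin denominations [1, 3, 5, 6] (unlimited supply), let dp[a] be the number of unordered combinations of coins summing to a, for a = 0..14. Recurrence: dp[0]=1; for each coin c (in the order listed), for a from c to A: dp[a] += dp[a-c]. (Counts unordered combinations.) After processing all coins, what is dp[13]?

after  coin     0     1     2     3     4     5     6     7     8     9    10    11    12    13    14
          1     1     1     1     1     1     1     1     1     1     1     1     1     1     1     1
          3     1     1     1     2     2     2     3     3     3     4     4     4     5     5     5
          5     1     1     1     2     2     3     4     4     5     6     7     8     9    10    11
          6     1     1     1     2     2     3     5     5     6     8     9    11    14    15    17

15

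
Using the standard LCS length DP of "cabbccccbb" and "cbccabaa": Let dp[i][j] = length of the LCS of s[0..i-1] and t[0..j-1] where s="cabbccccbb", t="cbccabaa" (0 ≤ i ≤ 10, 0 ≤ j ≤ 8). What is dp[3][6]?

3

   ''  c  b  c  c  a  b  a  a
''  0  0  0  0  0  0  0  0  0
 c  0  1  1  1  1  1  1  1  1
 a  0  1  1  1  1  2  2  2  2
 b  0  1  2  2  2  2  3  3  3
 b  0  1  2  2  2  2  3  3  3
 c  0  1  2  3  3  3  3  3  3
 c  0  1  2  3  4  4  4  4  4
 c  0  1  2  3  4  4  4  4  4
 c  0  1  2  3  4  4  4  4  4
 b  0  1  2  3  4  4  5  5  5
 b  0  1  2  3  4  4  5  5  5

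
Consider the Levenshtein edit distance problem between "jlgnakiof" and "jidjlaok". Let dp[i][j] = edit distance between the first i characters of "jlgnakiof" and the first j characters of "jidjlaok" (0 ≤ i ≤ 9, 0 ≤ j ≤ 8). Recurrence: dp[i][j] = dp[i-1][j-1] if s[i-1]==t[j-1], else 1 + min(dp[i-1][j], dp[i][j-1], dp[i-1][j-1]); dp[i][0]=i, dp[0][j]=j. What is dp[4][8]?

6

   ''  j  i  d  j  l  a  o  k
''  0  1  2  3  4  5  6  7  8
 j  1  0  1  2  3  4  5  6  7
 l  2  1  1  2  3  3  4  5  6
 g  3  2  2  2  3  4  4  5  6
 n  4  3  3  3  3  4  5  5  6
 a  5  4  4  4  4  4  4  5  6
 k  6  5  5  5  5  5  5  5  5
 i  7  6  5  6  6  6  6  6  6
 o  8  7  6  6  7  7  7  6  7
 f  9  8  7  7  7  8  8  7  7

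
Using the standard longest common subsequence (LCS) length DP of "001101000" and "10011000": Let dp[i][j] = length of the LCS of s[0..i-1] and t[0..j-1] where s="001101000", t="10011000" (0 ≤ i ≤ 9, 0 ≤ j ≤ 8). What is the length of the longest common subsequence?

7

   ''  1  0  0  1  1  0  0  0
''  0  0  0  0  0  0  0  0  0
 0  0  0  1  1  1  1  1  1  1
 0  0  0  1  2  2  2  2  2  2
 1  0  1  1  2  3  3  3  3  3
 1  0  1  1  2  3  4  4  4  4
 0  0  1  2  2  3  4  5  5  5
 1  0  1  2  2  3  4  5  5  5
 0  0  1  2  3  3  4  5  6  6
 0  0  1  2  3  3  4  5  6  7
 0  0  1  2  3  3  4  5  6  7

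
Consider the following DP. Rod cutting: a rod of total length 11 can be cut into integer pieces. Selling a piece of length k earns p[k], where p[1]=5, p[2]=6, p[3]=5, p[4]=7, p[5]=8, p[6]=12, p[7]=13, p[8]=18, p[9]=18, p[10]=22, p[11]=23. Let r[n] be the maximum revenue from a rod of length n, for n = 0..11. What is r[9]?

45

   n    0    1    2    3    4    5    6    7    8    9   10   11
r[n]    0    5   10   15   20   25   30   35   40   45   50   55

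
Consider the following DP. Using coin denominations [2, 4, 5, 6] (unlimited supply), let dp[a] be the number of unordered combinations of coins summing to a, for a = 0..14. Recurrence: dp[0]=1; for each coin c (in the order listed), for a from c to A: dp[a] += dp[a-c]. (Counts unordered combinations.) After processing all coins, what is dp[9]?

after  coin     0     1     2     3     4     5     6     7     8     9    10    11    12    13    14
          2     1     0     1     0     1     0     1     0     1     0     1     0     1     0     1
          4     1     0     1     0     2     0     2     0     3     0     3     0     4     0     4
          5     1     0     1     0     2     1     2     1     3     2     4     2     5     3     6
          6     1     0     1     0     2     1     3     1     4     2     6     3     8     4    10

2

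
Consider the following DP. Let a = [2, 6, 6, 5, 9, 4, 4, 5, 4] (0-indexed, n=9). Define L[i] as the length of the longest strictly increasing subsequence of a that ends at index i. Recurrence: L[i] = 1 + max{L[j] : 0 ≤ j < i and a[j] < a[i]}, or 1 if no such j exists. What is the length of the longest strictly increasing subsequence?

3

   i    0    1    2    3    4    5    6    7    8
a[i]    2    6    6    5    9    4    4    5    4
L[i]    1    2    2    2    3    2    2    3    2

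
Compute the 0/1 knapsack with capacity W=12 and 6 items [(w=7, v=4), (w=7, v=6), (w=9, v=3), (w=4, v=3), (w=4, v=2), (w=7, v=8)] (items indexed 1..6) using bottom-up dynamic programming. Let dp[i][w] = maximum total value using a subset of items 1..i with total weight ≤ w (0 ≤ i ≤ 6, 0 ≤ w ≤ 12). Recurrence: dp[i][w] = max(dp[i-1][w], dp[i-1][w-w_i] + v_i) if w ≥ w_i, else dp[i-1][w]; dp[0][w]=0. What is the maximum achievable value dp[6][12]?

i\w   0   1   2   3   4   5   6   7   8   9  10  11  12
  0   0   0   0   0   0   0   0   0   0   0   0   0   0
  1   0   0   0   0   0   0   0   4   4   4   4   4   4
  2   0   0   0   0   0   0   0   6   6   6   6   6   6
  3   0   0   0   0   0   0   0   6   6   6   6   6   6
  4   0   0   0   0   3   3   3   6   6   6   6   9   9
  5   0   0   0   0   3   3   3   6   6   6   6   9   9
  6   0   0   0   0   3   3   3   8   8   8   8  11  11

11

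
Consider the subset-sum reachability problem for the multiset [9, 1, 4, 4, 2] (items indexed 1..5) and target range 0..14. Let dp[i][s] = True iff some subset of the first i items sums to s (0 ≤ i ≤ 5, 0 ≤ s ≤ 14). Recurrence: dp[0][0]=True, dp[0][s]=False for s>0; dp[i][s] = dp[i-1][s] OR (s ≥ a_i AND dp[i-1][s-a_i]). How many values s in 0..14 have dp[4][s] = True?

i\s   0   1   2   3   4   5   6   7   8   9  10  11  12  13  14
  0   T   F   F   F   F   F   F   F   F   F   F   F   F   F   F
  1   T   F   F   F   F   F   F   F   F   T   F   F   F   F   F
  2   T   T   F   F   F   F   F   F   F   T   T   F   F   F   F
  3   T   T   F   F   T   T   F   F   F   T   T   F   F   T   T
  4   T   T   F   F   T   T   F   F   T   T   T   F   F   T   T
  5   T   T   T   T   T   T   T   T   T   T   T   T   T   T   T

9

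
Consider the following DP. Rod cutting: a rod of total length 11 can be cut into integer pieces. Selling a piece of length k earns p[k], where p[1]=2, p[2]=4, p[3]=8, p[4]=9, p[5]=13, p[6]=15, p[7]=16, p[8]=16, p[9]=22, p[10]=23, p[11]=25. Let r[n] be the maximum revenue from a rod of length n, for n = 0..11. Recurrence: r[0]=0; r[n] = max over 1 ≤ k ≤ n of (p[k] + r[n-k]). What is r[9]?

24

   n    0    1    2    3    4    5    6    7    8    9   10   11
r[n]    0    2    4    8   10   13   16   18   21   24   26   29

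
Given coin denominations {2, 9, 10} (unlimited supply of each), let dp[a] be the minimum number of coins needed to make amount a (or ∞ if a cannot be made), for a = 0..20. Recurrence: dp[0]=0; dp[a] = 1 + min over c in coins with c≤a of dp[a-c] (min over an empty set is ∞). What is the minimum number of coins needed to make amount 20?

2

 a  0  1  2  3  4  5  6  7  8  9 10 11 12 13 14 15 16 17 18 19 20
dp  0  -  1  -  2  -  3  -  4  1  1  2  2  3  3  4  4  5  2  2  2
(- denotes ∞ / unreachable)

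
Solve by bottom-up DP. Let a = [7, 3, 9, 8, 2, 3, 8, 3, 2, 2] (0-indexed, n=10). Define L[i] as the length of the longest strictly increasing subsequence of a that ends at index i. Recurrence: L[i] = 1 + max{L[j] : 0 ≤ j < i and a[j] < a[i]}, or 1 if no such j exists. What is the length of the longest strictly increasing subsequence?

3

   i    0    1    2    3    4    5    6    7    8    9
a[i]    7    3    9    8    2    3    8    3    2    2
L[i]    1    1    2    2    1    2    3    2    1    1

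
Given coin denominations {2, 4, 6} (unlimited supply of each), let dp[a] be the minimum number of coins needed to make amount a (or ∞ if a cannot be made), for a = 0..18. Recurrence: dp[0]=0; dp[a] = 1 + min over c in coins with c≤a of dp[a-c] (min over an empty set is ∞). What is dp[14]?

 a  0  1  2  3  4  5  6  7  8  9 10 11 12 13 14 15 16 17 18
dp  0  -  1  -  1  -  1  -  2  -  2  -  2  -  3  -  3  -  3
(- denotes ∞ / unreachable)

3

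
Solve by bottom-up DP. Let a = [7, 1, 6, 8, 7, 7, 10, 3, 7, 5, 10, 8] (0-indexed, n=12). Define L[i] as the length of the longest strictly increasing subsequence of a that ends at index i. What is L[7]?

2

   i    0    1    2    3    4    5    6    7    8    9   10   11
a[i]    7    1    6    8    7    7   10    3    7    5   10    8
L[i]    1    1    2    3    3    3    4    2    3    3    4    4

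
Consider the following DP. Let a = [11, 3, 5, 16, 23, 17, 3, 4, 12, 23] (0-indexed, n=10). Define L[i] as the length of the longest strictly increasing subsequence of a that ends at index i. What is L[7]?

   i    0    1    2    3    4    5    6    7    8    9
a[i]   11    3    5   16   23   17    3    4   12   23
L[i]    1    1    2    3    4    4    1    2    3    5

2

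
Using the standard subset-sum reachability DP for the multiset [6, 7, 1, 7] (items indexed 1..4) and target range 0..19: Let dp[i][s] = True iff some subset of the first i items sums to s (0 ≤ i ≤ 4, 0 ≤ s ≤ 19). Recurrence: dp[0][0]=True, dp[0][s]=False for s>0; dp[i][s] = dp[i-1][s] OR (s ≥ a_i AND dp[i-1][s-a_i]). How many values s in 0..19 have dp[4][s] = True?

i\s   0   1   2   3   4   5   6   7   8   9  10  11  12  13  14  15  16  17  18  19
  0   T   F   F   F   F   F   F   F   F   F   F   F   F   F   F   F   F   F   F   F
  1   T   F   F   F   F   F   T   F   F   F   F   F   F   F   F   F   F   F   F   F
  2   T   F   F   F   F   F   T   T   F   F   F   F   F   T   F   F   F   F   F   F
  3   T   T   F   F   F   F   T   T   T   F   F   F   F   T   T   F   F   F   F   F
  4   T   T   F   F   F   F   T   T   T   F   F   F   F   T   T   T   F   F   F   F

8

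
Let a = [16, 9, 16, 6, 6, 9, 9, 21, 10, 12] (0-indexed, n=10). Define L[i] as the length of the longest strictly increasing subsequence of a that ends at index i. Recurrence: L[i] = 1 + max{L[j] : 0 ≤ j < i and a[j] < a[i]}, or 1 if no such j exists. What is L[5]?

2

   i    0    1    2    3    4    5    6    7    8    9
a[i]   16    9   16    6    6    9    9   21   10   12
L[i]    1    1    2    1    1    2    2    3    3    4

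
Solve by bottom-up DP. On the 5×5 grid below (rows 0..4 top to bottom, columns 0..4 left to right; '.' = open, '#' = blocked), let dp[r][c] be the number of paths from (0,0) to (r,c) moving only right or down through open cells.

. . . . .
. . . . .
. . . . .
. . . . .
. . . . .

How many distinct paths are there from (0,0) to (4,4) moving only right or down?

r\c   0   1   2   3   4
  0   1   1   1   1   1
  1   1   2   3   4   5
  2   1   3   6  10  15
  3   1   4  10  20  35
  4   1   5  15  35  70

70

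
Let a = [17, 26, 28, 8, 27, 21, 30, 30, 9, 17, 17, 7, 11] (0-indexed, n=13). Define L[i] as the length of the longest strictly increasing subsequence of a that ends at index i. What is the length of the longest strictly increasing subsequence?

4

   i    0    1    2    3    4    5    6    7    8    9   10   11   12
a[i]   17   26   28    8   27   21   30   30    9   17   17    7   11
L[i]    1    2    3    1    3    2    4    4    2    3    3    1    3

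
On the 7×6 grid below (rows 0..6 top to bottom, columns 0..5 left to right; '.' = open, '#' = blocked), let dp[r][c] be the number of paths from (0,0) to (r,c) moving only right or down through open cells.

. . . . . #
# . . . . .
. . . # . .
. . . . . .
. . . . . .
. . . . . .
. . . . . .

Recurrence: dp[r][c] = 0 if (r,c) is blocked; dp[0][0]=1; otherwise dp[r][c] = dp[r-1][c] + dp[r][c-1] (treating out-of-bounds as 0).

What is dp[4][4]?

17

r\c   0   1   2   3   4   5
  0   1   1   1   1   1   0
  1   0   1   2   3   4   4
  2   0   1   3   0   4   8
  3   0   1   4   4   8  16
  4   0   1   5   9  17  33
  5   0   1   6  15  32  65
  6   0   1   7  22  54 119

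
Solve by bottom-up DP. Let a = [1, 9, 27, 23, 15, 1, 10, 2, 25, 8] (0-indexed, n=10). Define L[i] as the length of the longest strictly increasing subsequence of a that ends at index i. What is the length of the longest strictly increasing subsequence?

4

   i    0    1    2    3    4    5    6    7    8    9
a[i]    1    9   27   23   15    1   10    2   25    8
L[i]    1    2    3    3    3    1    3    2    4    3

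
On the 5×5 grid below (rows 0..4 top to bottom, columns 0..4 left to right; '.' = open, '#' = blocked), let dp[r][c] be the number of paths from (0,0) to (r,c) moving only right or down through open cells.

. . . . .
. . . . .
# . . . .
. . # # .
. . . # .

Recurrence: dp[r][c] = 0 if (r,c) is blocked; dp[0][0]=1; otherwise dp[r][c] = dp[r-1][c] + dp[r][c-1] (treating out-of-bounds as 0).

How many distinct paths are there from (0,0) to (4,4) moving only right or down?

14

r\c   0   1   2   3   4
  0   1   1   1   1   1
  1   1   2   3   4   5
  2   0   2   5   9  14
  3   0   2   0   0  14
  4   0   2   2   0  14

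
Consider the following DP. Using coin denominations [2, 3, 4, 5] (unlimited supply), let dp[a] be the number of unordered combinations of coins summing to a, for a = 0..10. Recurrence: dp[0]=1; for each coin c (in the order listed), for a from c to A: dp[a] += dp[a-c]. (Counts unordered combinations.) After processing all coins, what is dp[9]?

5

after  coin     0     1     2     3     4     5     6     7     8     9    10
          2     1     0     1     0     1     0     1     0     1     0     1
          3     1     0     1     1     1     1     2     1     2     2     2
          4     1     0     1     1     2     1     3     2     4     3     5
          5     1     0     1     1     2     2     3     3     5     5     7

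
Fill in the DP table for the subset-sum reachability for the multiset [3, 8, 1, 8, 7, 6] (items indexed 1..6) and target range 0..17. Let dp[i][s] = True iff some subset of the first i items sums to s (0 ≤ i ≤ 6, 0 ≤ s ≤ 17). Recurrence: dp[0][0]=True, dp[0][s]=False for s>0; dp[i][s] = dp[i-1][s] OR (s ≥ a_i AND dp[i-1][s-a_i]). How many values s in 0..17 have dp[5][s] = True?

i\s   0   1   2   3   4   5   6   7   8   9  10  11  12  13  14  15  16  17
  0   T   F   F   F   F   F   F   F   F   F   F   F   F   F   F   F   F   F
  1   T   F   F   T   F   F   F   F   F   F   F   F   F   F   F   F   F   F
  2   T   F   F   T   F   F   F   F   T   F   F   T   F   F   F   F   F   F
  3   T   T   F   T   T   F   F   F   T   T   F   T   T   F   F   F   F   F
  4   T   T   F   T   T   F   F   F   T   T   F   T   T   F   F   F   T   T
  5   T   T   F   T   T   F   F   T   T   T   T   T   T   F   F   T   T   T
  6   T   T   F   T   T   F   T   T   T   T   T   T   T   T   T   T   T   T

13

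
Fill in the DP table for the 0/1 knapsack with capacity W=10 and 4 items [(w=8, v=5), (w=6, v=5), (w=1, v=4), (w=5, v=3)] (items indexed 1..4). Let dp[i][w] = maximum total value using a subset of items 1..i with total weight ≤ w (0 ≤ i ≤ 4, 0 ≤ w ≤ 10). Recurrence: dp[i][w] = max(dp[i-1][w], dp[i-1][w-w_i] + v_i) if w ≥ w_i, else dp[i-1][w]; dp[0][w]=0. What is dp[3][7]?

9

i\w   0   1   2   3   4   5   6   7   8   9  10
  0   0   0   0   0   0   0   0   0   0   0   0
  1   0   0   0   0   0   0   0   0   5   5   5
  2   0   0   0   0   0   0   5   5   5   5   5
  3   0   4   4   4   4   4   5   9   9   9   9
  4   0   4   4   4   4   4   7   9   9   9   9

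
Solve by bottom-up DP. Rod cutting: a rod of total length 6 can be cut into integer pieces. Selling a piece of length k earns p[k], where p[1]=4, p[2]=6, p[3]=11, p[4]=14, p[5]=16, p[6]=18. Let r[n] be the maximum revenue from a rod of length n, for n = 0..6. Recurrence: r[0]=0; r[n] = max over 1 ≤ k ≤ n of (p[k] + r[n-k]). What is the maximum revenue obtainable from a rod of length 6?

   n    0    1    2    3    4    5    6
r[n]    0    4    8   12   16   20   24

24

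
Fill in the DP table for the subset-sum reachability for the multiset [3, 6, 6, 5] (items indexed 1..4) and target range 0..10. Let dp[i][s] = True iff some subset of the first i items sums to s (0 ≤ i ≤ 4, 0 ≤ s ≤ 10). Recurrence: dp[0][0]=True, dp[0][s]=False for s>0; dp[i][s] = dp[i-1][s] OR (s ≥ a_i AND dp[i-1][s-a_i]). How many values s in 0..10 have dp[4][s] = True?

6

i\s   0   1   2   3   4   5   6   7   8   9  10
  0   T   F   F   F   F   F   F   F   F   F   F
  1   T   F   F   T   F   F   F   F   F   F   F
  2   T   F   F   T   F   F   T   F   F   T   F
  3   T   F   F   T   F   F   T   F   F   T   F
  4   T   F   F   T   F   T   T   F   T   T   F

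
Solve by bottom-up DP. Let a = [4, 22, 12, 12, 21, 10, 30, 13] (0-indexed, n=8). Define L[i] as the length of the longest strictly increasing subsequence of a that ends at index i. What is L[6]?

   i    0    1    2    3    4    5    6    7
a[i]    4   22   12   12   21   10   30   13
L[i]    1    2    2    2    3    2    4    3

4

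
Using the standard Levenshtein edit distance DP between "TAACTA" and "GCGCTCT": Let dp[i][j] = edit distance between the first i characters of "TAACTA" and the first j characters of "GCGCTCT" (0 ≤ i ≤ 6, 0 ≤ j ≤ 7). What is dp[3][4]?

4

   ''  G  C  G  C  T  C  T
''  0  1  2  3  4  5  6  7
 T  1  1  2  3  4  4  5  6
 A  2  2  2  3  4  5  5  6
 A  3  3  3  3  4  5  6  6
 C  4  4  3  4  3  4  5  6
 T  5  5  4  4  4  3  4  5
 A  6  6  5  5  5  4  4  5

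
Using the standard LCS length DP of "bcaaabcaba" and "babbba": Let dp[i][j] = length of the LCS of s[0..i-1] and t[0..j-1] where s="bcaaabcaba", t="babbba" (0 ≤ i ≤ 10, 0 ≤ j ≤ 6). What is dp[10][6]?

   ''  b  a  b  b  b  a
''  0  0  0  0  0  0  0
 b  0  1  1  1  1  1  1
 c  0  1  1  1  1  1  1
 a  0  1  2  2  2  2  2
 a  0  1  2  2  2  2  3
 a  0  1  2  2  2  2  3
 b  0  1  2  3  3  3  3
 c  0  1  2  3  3  3  3
 a  0  1  2  3  3  3  4
 b  0  1  2  3  4  4  4
 a  0  1  2  3  4  4  5

5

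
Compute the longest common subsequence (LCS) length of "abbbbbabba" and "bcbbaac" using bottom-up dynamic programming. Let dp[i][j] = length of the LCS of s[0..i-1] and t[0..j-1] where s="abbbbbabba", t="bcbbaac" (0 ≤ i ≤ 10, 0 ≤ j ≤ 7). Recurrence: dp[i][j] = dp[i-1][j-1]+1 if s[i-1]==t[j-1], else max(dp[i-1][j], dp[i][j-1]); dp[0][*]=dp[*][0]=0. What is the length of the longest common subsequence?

5

   ''  b  c  b  b  a  a  c
''  0  0  0  0  0  0  0  0
 a  0  0  0  0  0  1  1  1
 b  0  1  1  1  1  1  1  1
 b  0  1  1  2  2  2  2  2
 b  0  1  1  2  3  3  3  3
 b  0  1  1  2  3  3  3  3
 b  0  1  1  2  3  3  3  3
 a  0  1  1  2  3  4  4  4
 b  0  1  1  2  3  4  4  4
 b  0  1  1  2  3  4  4  4
 a  0  1  1  2  3  4  5  5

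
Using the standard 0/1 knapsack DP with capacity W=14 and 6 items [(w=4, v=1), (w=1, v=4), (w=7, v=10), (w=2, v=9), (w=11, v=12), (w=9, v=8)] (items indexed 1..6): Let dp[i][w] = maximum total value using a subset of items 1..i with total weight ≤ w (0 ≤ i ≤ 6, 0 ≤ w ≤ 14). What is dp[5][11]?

23

i\w   0   1   2   3   4   5   6   7   8   9  10  11  12  13  14
  0   0   0   0   0   0   0   0   0   0   0   0   0   0   0   0
  1   0   0   0   0   1   1   1   1   1   1   1   1   1   1   1
  2   0   4   4   4   4   5   5   5   5   5   5   5   5   5   5
  3   0   4   4   4   4   5   5  10  14  14  14  14  15  15  15
  4   0   4   9  13  13  13  13  14  14  19  23  23  23  23  24
  5   0   4   9  13  13  13  13  14  14  19  23  23  23  23  25
  6   0   4   9  13  13  13  13  14  14  19  23  23  23  23  25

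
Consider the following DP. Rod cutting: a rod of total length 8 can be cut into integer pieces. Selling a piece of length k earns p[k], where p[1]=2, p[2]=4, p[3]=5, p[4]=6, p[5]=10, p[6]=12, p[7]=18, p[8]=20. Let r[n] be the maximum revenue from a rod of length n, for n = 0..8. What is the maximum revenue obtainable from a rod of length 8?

20

   n    0    1    2    3    4    5    6    7    8
r[n]    0    2    4    6    8   10   12   18   20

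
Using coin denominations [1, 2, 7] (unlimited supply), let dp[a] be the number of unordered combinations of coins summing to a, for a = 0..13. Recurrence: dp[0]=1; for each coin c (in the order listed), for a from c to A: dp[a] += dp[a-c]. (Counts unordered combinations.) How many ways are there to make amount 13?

11

after  coin     0     1     2     3     4     5     6     7     8     9    10    11    12    13
          1     1     1     1     1     1     1     1     1     1     1     1     1     1     1
          2     1     1     2     2     3     3     4     4     5     5     6     6     7     7
          7     1     1     2     2     3     3     4     5     6     7     8     9    10    11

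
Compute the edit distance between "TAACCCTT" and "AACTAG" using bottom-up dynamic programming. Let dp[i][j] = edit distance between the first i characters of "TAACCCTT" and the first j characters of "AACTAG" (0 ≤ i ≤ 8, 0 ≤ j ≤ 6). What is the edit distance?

5

   ''  A  A  C  T  A  G
''  0  1  2  3  4  5  6
 T  1  1  2  3  3  4  5
 A  2  1  1  2  3  3  4
 A  3  2  1  2  3  3  4
 C  4  3  2  1  2  3  4
 C  5  4  3  2  2  3  4
 C  6  5  4  3  3  3  4
 T  7  6  5  4  3  4  4
 T  8  7  6  5  4  4  5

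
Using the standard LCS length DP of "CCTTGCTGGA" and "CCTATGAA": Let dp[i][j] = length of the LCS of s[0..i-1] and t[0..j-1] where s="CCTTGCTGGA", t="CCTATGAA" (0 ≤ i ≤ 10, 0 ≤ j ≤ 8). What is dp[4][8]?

4

   ''  C  C  T  A  T  G  A  A
''  0  0  0  0  0  0  0  0  0
 C  0  1  1  1  1  1  1  1  1
 C  0  1  2  2  2  2  2  2  2
 T  0  1  2  3  3  3  3  3  3
 T  0  1  2  3  3  4  4  4  4
 G  0  1  2  3  3  4  5  5  5
 C  0  1  2  3  3  4  5  5  5
 T  0  1  2  3  3  4  5  5  5
 G  0  1  2  3  3  4  5  5  5
 G  0  1  2  3  3  4  5  5  5
 A  0  1  2  3  4  4  5  6  6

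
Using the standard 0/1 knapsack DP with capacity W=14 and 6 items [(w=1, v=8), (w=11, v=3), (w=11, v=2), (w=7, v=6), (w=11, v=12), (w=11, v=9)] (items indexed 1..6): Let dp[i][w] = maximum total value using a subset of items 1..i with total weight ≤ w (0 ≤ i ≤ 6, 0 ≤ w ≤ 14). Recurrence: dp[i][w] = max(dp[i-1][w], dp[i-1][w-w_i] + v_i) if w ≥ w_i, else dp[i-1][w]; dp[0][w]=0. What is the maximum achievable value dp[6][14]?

20

i\w   0   1   2   3   4   5   6   7   8   9  10  11  12  13  14
  0   0   0   0   0   0   0   0   0   0   0   0   0   0   0   0
  1   0   8   8   8   8   8   8   8   8   8   8   8   8   8   8
  2   0   8   8   8   8   8   8   8   8   8   8   8  11  11  11
  3   0   8   8   8   8   8   8   8   8   8   8   8  11  11  11
  4   0   8   8   8   8   8   8   8  14  14  14  14  14  14  14
  5   0   8   8   8   8   8   8   8  14  14  14  14  20  20  20
  6   0   8   8   8   8   8   8   8  14  14  14  14  20  20  20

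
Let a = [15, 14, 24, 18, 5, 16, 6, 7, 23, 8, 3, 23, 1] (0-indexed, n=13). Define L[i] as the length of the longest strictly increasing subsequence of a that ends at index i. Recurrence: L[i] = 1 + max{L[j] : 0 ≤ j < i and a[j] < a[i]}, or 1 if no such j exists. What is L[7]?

   i    0    1    2    3    4    5    6    7    8    9   10   11   12
a[i]   15   14   24   18    5   16    6    7   23    8    3   23    1
L[i]    1    1    2    2    1    2    2    3    4    4    1    5    1

3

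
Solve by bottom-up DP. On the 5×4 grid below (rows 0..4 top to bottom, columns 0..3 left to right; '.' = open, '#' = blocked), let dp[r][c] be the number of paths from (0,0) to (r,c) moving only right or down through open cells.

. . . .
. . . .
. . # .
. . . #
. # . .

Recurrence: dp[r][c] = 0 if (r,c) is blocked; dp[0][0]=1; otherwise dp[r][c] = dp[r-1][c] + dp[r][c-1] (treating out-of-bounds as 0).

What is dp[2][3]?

4

r\c   0   1   2   3
  0   1   1   1   1
  1   1   2   3   4
  2   1   3   0   4
  3   1   4   4   0
  4   1   0   4   4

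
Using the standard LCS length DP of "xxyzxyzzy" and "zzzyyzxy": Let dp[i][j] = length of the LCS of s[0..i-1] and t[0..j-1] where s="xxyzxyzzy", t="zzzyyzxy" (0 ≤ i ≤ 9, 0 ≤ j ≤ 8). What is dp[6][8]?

   ''  z  z  z  y  y  z  x  y
''  0  0  0  0  0  0  0  0  0
 x  0  0  0  0  0  0  0  1  1
 x  0  0  0  0  0  0  0  1  1
 y  0  0  0  0  1  1  1  1  2
 z  0  1  1  1  1  1  2  2  2
 x  0  1  1  1  1  1  2  3  3
 y  0  1  1  1  2  2  2  3  4
 z  0  1  2  2  2  2  3  3  4
 z  0  1  2  3  3  3  3  3  4
 y  0  1  2  3  4  4  4  4  4

4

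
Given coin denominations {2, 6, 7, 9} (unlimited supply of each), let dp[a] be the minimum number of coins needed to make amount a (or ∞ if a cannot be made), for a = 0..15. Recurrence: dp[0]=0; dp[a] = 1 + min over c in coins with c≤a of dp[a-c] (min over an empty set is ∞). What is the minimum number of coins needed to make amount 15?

2

 a  0  1  2  3  4  5  6  7  8  9 10 11 12 13 14 15
dp  0  -  1  -  2  -  1  1  2  1  3  2  2  2  2  2
(- denotes ∞ / unreachable)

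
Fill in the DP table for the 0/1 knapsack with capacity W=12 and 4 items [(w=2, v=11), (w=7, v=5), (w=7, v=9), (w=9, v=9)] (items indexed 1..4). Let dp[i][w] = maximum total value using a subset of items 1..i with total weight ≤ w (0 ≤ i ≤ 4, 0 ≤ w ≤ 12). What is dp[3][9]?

20

i\w   0   1   2   3   4   5   6   7   8   9  10  11  12
  0   0   0   0   0   0   0   0   0   0   0   0   0   0
  1   0   0  11  11  11  11  11  11  11  11  11  11  11
  2   0   0  11  11  11  11  11  11  11  16  16  16  16
  3   0   0  11  11  11  11  11  11  11  20  20  20  20
  4   0   0  11  11  11  11  11  11  11  20  20  20  20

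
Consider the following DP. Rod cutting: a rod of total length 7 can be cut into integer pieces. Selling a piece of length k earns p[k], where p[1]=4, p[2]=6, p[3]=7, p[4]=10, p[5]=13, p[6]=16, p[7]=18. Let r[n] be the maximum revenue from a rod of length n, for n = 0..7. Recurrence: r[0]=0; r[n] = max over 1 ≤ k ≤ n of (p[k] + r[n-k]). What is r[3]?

12

   n    0    1    2    3    4    5    6    7
r[n]    0    4    8   12   16   20   24   28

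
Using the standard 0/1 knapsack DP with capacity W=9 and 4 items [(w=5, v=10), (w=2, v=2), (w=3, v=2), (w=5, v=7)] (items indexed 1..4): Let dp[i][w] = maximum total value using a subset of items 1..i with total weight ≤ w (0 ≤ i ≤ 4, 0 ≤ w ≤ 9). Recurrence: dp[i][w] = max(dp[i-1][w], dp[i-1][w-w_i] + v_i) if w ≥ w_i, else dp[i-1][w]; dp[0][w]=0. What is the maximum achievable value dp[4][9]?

i\w   0   1   2   3   4   5   6   7   8   9
  0   0   0   0   0   0   0   0   0   0   0
  1   0   0   0   0   0  10  10  10  10  10
  2   0   0   2   2   2  10  10  12  12  12
  3   0   0   2   2   2  10  10  12  12  12
  4   0   0   2   2   2  10  10  12  12  12

12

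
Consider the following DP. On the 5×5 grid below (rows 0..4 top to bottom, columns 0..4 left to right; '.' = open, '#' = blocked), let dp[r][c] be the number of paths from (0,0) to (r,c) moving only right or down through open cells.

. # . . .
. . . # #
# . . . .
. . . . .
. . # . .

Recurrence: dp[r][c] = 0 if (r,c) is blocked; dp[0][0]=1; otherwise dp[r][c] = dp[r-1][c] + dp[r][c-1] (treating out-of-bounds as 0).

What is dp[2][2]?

r\c   0   1   2   3   4
  0   1   0   0   0   0
  1   1   1   1   0   0
  2   0   1   2   2   2
  3   0   1   3   5   7
  4   0   1   0   5  12

2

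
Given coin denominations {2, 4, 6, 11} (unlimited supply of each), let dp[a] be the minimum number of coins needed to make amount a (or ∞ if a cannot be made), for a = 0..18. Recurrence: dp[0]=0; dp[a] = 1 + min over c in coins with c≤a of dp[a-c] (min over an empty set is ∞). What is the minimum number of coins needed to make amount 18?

 a  0  1  2  3  4  5  6  7  8  9 10 11 12 13 14 15 16 17 18
dp  0  -  1  -  1  -  1  -  2  -  2  1  2  2  3  2  3  2  3
(- denotes ∞ / unreachable)

3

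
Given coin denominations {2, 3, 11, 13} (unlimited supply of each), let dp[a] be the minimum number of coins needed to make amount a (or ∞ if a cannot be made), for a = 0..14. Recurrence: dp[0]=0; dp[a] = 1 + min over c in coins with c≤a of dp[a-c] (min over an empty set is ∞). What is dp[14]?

 a  0  1  2  3  4  5  6  7  8  9 10 11 12 13 14
dp  0  -  1  1  2  2  2  3  3  3  4  1  4  1  2
(- denotes ∞ / unreachable)

2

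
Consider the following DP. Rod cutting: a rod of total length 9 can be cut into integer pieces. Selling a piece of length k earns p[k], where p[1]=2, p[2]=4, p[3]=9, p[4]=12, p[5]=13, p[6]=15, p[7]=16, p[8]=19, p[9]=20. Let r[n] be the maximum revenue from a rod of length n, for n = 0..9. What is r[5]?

14

   n    0    1    2    3    4    5    6    7    8    9
r[n]    0    2    4    9   12   14   18   21   24   27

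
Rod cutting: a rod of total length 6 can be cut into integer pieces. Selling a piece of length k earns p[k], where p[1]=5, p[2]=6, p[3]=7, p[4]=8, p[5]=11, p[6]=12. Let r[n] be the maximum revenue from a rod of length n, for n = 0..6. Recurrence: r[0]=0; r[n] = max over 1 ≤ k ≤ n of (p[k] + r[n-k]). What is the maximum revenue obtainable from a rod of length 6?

   n    0    1    2    3    4    5    6
r[n]    0    5   10   15   20   25   30

30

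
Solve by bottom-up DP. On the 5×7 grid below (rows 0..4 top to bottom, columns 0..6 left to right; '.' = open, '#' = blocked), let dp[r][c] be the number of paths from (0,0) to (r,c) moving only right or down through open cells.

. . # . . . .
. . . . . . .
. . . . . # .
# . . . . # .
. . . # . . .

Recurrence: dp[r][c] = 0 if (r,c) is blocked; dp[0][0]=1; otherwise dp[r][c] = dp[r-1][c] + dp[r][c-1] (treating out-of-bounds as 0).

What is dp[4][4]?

r\c   0   1   2   3   4   5   6
  0   1   1   0   0   0   0   0
  1   1   2   2   2   2   2   2
  2   1   3   5   7   9   0   2
  3   0   3   8  15  24   0   2
  4   0   3  11   0  24  24  26

24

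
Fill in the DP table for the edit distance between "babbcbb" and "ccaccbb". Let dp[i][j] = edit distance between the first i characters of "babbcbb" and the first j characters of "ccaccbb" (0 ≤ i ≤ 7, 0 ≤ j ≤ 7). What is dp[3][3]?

3

   ''  c  c  a  c  c  b  b
''  0  1  2  3  4  5  6  7
 b  1  1  2  3  4  5  5  6
 a  2  2  2  2  3  4  5  6
 b  3  3  3  3  3  4  4  5
 b  4  4  4  4  4  4  4  4
 c  5  4  4  5  4  4  5  5
 b  6  5  5  5  5  5  4  5
 b  7  6  6  6  6  6  5  4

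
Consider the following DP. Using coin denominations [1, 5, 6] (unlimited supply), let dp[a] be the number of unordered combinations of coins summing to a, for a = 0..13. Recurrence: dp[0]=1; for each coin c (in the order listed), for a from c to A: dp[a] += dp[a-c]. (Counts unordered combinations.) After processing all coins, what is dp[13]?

after  coin     0     1     2     3     4     5     6     7     8     9    10    11    12    13
          1     1     1     1     1     1     1     1     1     1     1     1     1     1     1
          5     1     1     1     1     1     2     2     2     2     2     3     3     3     3
          6     1     1     1     1     1     2     3     3     3     3     4     5     6     6

6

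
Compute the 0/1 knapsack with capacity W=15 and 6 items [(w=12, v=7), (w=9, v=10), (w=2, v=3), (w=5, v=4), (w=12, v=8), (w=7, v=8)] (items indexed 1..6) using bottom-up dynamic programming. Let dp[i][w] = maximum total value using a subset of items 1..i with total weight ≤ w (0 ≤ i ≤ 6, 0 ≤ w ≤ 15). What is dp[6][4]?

3

i\w   0   1   2   3   4   5   6   7   8   9  10  11  12  13  14  15
  0   0   0   0   0   0   0   0   0   0   0   0   0   0   0   0   0
  1   0   0   0   0   0   0   0   0   0   0   0   0   7   7   7   7
  2   0   0   0   0   0   0   0   0   0  10  10  10  10  10  10  10
  3   0   0   3   3   3   3   3   3   3  10  10  13  13  13  13  13
  4   0   0   3   3   3   4   4   7   7  10  10  13  13  13  14  14
  5   0   0   3   3   3   4   4   7   7  10  10  13  13  13  14  14
  6   0   0   3   3   3   4   4   8   8  11  11  13  13  13  15  15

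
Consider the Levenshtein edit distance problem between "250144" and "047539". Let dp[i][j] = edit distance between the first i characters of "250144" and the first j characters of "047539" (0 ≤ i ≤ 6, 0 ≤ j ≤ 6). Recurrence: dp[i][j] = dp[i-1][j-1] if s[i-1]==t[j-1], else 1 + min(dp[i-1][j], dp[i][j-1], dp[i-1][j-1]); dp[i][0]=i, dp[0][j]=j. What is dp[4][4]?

   ''  0  4  7  5  3  9
''  0  1  2  3  4  5  6
 2  1  1  2  3  4  5  6
 5  2  2  2  3  3  4  5
 0  3  2  3  3  4  4  5
 1  4  3  3  4  4  5  5
 4  5  4  3  4  5  5  6
 4  6  5  4  4  5  6  6

4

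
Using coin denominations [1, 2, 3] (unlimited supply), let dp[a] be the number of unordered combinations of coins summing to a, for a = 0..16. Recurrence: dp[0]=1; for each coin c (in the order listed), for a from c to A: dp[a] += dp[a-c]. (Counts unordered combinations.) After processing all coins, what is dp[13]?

after  coin     0     1     2     3     4     5     6     7     8     9    10    11    12    13    14    15    16
          1     1     1     1     1     1     1     1     1     1     1     1     1     1     1     1     1     1
          2     1     1     2     2     3     3     4     4     5     5     6     6     7     7     8     8     9
          3     1     1     2     3     4     5     7     8    10    12    14    16    19    21    24    27    30

21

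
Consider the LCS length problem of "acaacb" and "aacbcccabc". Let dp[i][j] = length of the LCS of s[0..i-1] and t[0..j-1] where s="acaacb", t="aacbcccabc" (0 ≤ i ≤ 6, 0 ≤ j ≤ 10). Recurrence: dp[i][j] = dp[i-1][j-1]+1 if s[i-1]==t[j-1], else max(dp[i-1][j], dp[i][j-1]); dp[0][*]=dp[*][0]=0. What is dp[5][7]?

3

   ''  a  a  c  b  c  c  c  a  b  c
''  0  0  0  0  0  0  0  0  0  0  0
 a  0  1  1  1  1  1  1  1  1  1  1
 c  0  1  1  2  2  2  2  2  2  2  2
 a  0  1  2  2  2  2  2  2  3  3  3
 a  0  1  2  2  2  2  2  2  3  3  3
 c  0  1  2  3  3  3  3  3  3  3  4
 b  0  1  2  3  4  4  4  4  4  4  4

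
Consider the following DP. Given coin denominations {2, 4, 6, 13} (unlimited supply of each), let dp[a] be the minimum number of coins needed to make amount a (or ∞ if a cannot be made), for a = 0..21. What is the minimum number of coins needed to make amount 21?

 a  0  1  2  3  4  5  6  7  8  9 10 11 12 13 14 15 16 17 18 19 20 21
dp  0  -  1  -  1  -  1  -  2  -  2  -  2  1  3  2  3  2  3  2  4  3
(- denotes ∞ / unreachable)

3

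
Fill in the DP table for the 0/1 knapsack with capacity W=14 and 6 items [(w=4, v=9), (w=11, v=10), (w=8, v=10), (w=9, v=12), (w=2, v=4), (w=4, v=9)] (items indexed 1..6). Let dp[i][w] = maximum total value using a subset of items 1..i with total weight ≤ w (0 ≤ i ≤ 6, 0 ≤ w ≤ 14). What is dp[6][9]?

18

i\w   0   1   2   3   4   5   6   7   8   9  10  11  12  13  14
  0   0   0   0   0   0   0   0   0   0   0   0   0   0   0   0
  1   0   0   0   0   9   9   9   9   9   9   9   9   9   9   9
  2   0   0   0   0   9   9   9   9   9   9   9  10  10  10  10
  3   0   0   0   0   9   9   9   9  10  10  10  10  19  19  19
  4   0   0   0   0   9   9   9   9  10  12  12  12  19  21  21
  5   0   0   4   4   9   9  13  13  13  13  14  16  19  21  23
  6   0   0   4   4   9   9  13  13  18  18  22  22  22  22  23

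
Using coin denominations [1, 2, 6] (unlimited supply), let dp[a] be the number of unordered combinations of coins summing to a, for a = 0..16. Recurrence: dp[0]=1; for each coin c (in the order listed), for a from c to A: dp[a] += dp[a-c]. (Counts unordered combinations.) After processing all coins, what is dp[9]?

7

after  coin     0     1     2     3     4     5     6     7     8     9    10    11    12    13    14    15    16
          1     1     1     1     1     1     1     1     1     1     1     1     1     1     1     1     1     1
          2     1     1     2     2     3     3     4     4     5     5     6     6     7     7     8     8     9
          6     1     1     2     2     3     3     5     5     7     7     9     9    12    12    15    15    18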